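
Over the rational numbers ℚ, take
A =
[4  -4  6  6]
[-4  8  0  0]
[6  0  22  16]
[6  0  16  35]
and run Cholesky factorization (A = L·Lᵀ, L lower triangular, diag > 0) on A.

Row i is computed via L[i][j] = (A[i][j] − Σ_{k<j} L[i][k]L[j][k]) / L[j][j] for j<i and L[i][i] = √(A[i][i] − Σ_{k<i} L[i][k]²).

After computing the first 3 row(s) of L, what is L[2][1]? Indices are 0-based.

Step 1: L[0][0] = √(4) = 2.
  L[1][0] = (-4) / L[0][0] = -2.
Step 2: L[1][1] = √(4) = 2.
  L[2][0] = (6) / L[0][0] = 3.
  L[2][1] = (6) / L[1][1] = 3.
Step 3: L[2][2] = √(4) = 2.

L[2][1] = 3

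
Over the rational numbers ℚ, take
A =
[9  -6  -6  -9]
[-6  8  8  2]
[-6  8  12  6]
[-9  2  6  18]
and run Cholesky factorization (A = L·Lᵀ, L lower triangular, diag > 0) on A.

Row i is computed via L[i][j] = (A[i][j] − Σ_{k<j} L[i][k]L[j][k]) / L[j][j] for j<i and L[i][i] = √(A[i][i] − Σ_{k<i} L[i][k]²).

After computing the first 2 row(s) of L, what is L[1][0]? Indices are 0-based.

L[1][0] = -2

Step 1: L[0][0] = √(9) = 3.
  L[1][0] = (-6) / L[0][0] = -2.
Step 2: L[1][1] = √(4) = 2.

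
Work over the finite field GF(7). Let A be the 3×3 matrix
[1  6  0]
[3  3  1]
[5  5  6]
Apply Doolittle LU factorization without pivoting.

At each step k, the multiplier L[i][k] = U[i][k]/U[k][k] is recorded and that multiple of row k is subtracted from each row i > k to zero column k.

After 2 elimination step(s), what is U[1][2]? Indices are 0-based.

[col 0] pivot 1
  R1 -= 3*R0 → (0, 6, 1)  (L[1][0] := 3)
  R2 -= 5*R0 → (0, 3, 6)  (L[2][0] := 5)
[col 1] pivot 6
  R2 -= 4*R1 → (0, 0, 2)  (L[2][1] := 4)

U[1][2] = 1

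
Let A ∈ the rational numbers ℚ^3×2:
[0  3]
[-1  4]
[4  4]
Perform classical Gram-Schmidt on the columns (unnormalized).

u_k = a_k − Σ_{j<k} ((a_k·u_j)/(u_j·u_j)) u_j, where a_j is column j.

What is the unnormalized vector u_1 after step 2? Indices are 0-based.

u_1 = (3, 80/17, 20/17)

Step 1: u_0 = a_0 = (0, -1, 4).
Step 2: u_1 = a_1 − (12/17)·u_0 = (3, 80/17, 20/17).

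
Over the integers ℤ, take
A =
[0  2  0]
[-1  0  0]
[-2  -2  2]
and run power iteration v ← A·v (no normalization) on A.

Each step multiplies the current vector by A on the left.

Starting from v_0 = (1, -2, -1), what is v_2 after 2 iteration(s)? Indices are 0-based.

v_0 = (1, -2, -1).
v_1 = A·v_0 = (-4, -1, 0).
v_2 = A·v_1 = (-2, 4, 10).

v_2 = (-2, 4, 10)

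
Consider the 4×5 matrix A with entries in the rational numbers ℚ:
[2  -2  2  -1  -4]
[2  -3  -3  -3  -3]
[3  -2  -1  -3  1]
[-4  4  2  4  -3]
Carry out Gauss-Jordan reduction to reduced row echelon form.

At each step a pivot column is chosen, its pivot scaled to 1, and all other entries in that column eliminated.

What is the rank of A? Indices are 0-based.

pivot(0,0)=2: scale R0 → (1, -1, 1, -1/2, -2)
  clear (1,0): R1 −= (2)R0 → (0, -1, -5, -2, 1)
  clear (2,0): R2 −= (3)R0 → (0, 1, -4, -3/2, 7)
  clear (3,0): R3 −= (-4)R0 → (0, 0, 6, 2, -11)
pivot(1,1)=-1: scale R1 → (0, 1, 5, 2, -1)
  clear (0,1): R0 −= (-1)R1 → (1, 0, 6, 3/2, -3)
  clear (2,1): R2 −= (1)R1 → (0, 0, -9, -7/2, 8)
pivot(2,2)=-9: scale R2 → (0, 0, 1, 7/18, -8/9)
  clear (0,2): R0 −= (6)R2 → (1, 0, 0, -5/6, 7/3)
  clear (1,2): R1 −= (5)R2 → (0, 1, 0, 1/18, 31/9)
  clear (3,2): R3 −= (6)R2 → (0, 0, 0, -1/3, -17/3)
pivot(3,3)=-1/3: scale R3 → (0, 0, 0, 1, 17)
  clear (0,3): R0 −= (-5/6)R3 → (1, 0, 0, 0, 33/2)
  clear (1,3): R1 −= (1/18)R3 → (0, 1, 0, 0, 5/2)
  clear (2,3): R2 −= (7/18)R3 → (0, 0, 1, 0, -15/2)

rank = 4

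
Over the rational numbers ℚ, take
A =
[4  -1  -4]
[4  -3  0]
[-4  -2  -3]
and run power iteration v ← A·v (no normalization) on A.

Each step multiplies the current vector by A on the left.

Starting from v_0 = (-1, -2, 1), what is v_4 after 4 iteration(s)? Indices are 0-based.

v_4 = (-1518, -414, 197)

v_0 = (-1, -2, 1).
v_1 = A·v_0 = (-6, 2, 5).
v_2 = A·v_1 = (-46, -30, 5).
v_3 = A·v_2 = (-174, -94, 229).
v_4 = A·v_3 = (-1518, -414, 197).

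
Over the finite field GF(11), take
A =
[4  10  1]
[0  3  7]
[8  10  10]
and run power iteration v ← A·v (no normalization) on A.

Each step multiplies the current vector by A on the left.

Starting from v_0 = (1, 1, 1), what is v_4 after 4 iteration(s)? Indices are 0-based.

v_0 = (1, 1, 1).
v_1 = A·v_0 = (4, 10, 6).
v_2 = A·v_1 = (1, 6, 5).
v_3 = A·v_2 = (3, 9, 8).
v_4 = A·v_3 = (0, 6, 7).

v_4 = (0, 6, 7)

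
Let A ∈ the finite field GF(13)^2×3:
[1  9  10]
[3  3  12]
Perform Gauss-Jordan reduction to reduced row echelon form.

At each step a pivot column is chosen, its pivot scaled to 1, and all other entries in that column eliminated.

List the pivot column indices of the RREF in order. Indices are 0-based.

step 1: normalize row 0 (÷1) = (1, 9, 10)
  row 1: subtract 3×row0 = (0, 2, 8)
step 2: normalize row 1 (÷2) = (0, 1, 4)
  row 0: subtract 9×row1 = (1, 0, 0)

pivot columns: 0, 1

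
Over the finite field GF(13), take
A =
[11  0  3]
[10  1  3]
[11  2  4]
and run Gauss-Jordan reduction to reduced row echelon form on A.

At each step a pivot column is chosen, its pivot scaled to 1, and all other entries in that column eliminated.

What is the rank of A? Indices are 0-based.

pivot(0,0)=11: scale R0 → (1, 0, 5)
  clear (1,0): R1 −= (10)R0 → (0, 1, 5)
  clear (2,0): R2 −= (11)R0 → (0, 2, 1)
pivot(1,1)=1: scale R1 → (0, 1, 5)
  clear (2,1): R2 −= (2)R1 → (0, 0, 4)
pivot(2,2)=4: scale R2 → (0, 0, 1)
  clear (0,2): R0 −= (5)R2 → (1, 0, 0)
  clear (1,2): R1 −= (5)R2 → (0, 1, 0)

rank = 3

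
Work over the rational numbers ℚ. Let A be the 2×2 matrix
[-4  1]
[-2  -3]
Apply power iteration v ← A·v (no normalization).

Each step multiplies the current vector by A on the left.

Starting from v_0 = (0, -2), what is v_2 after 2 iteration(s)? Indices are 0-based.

v_2 = (14, -14)

v_0 = (0, -2).
v_1 = A·v_0 = (-2, 6).
v_2 = A·v_1 = (14, -14).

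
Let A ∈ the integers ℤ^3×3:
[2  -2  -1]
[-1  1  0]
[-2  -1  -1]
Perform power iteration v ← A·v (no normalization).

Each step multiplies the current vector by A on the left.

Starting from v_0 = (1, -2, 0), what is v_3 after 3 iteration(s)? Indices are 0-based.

v_3 = (63, -27, -18)

v_0 = (1, -2, 0).
v_1 = A·v_0 = (6, -3, 0).
v_2 = A·v_1 = (18, -9, -9).
v_3 = A·v_2 = (63, -27, -18).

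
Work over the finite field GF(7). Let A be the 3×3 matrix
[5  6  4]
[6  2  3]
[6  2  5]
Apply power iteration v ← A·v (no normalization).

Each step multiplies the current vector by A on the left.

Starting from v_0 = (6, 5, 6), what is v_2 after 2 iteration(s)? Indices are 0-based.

v_2 = (2, 6, 4)

v_0 = (6, 5, 6).
v_1 = A·v_0 = (0, 1, 6).
v_2 = A·v_1 = (2, 6, 4).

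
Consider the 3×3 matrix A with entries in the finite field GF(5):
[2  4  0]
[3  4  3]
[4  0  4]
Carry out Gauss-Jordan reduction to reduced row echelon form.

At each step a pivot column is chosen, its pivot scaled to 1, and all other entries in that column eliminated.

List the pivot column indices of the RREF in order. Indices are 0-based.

pivot columns: 0, 1, 2

pivot(0,0)=2: scale R0 → (1, 2, 0)
  clear (1,0): R1 −= (3)R0 → (0, 3, 3)
  clear (2,0): R2 −= (4)R0 → (0, 2, 4)
pivot(1,1)=3: scale R1 → (0, 1, 1)
  clear (0,1): R0 −= (2)R1 → (1, 0, 3)
  clear (2,1): R2 −= (2)R1 → (0, 0, 2)
pivot(2,2)=2: scale R2 → (0, 0, 1)
  clear (0,2): R0 −= (3)R2 → (1, 0, 0)
  clear (1,2): R1 −= (1)R2 → (0, 1, 0)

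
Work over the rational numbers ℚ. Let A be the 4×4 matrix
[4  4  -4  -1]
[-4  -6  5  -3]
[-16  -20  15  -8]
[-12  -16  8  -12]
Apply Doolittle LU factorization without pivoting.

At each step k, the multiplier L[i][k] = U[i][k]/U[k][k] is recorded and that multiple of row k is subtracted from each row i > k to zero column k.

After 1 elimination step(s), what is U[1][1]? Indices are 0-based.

U[1][1] = -2

Step 1: pivot at (0,0) is 4.
  row1 ← row1 − (-1)·row0  ⇒  L[1][0]=-1, U row1=(0, -2, 1, -4)
  row2 ← row2 − (-4)·row0  ⇒  L[2][0]=-4, U row2=(0, -4, -1, -12)
  row3 ← row3 − (-3)·row0  ⇒  L[3][0]=-3, U row3=(0, -4, -4, -15)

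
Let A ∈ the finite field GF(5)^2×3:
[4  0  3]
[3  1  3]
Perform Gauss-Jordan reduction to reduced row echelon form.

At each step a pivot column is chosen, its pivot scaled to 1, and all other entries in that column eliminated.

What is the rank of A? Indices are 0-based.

pivot(0,0)=4: scale R0 → (1, 0, 2)
  clear (1,0): R1 −= (3)R0 → (0, 1, 2)
pivot(1,1)=1: scale R1 → (0, 1, 2)

rank = 2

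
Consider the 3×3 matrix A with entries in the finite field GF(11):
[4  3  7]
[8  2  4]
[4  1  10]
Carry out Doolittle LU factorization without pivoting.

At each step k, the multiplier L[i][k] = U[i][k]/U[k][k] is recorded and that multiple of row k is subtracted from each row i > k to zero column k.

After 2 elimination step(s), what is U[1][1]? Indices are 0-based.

U[1][1] = 7

k=0: U[0][0]=4
  eliminate (1,0): mult=2, new row 1: (0, 7, 1); set L[1][0]=2
  eliminate (2,0): mult=1, new row 2: (0, 9, 3); set L[2][0]=1
k=1: U[1][1]=7
  eliminate (2,1): mult=6, new row 2: (0, 0, 8); set L[2][1]=6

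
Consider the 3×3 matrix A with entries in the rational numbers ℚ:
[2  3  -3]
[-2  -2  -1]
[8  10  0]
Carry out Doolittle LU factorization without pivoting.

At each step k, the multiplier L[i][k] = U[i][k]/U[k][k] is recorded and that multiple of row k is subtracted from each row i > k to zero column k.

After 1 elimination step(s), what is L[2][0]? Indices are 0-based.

k=0: U[0][0]=2
  eliminate (1,0): mult=-1, new row 1: (0, 1, -4); set L[1][0]=-1
  eliminate (2,0): mult=4, new row 2: (0, -2, 12); set L[2][0]=4

L[2][0] = 4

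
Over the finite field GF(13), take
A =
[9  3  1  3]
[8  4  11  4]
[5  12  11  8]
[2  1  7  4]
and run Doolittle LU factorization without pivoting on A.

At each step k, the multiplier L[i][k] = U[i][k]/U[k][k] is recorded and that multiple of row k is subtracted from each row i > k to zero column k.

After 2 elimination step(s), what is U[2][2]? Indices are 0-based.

[col 0] pivot 9
  R1 -= 11*R0 → (0, 10, 0, 10)  (L[1][0] := 11)
  R2 -= 2*R0 → (0, 6, 9, 2)  (L[2][0] := 2)
  R3 -= 6*R0 → (0, 9, 1, 12)  (L[3][0] := 6)
[col 1] pivot 10
  R2 -= 11*R1 → (0, 0, 9, 9)  (L[2][1] := 11)
  R3 -= 10*R1 → (0, 0, 1, 3)  (L[3][1] := 10)

U[2][2] = 9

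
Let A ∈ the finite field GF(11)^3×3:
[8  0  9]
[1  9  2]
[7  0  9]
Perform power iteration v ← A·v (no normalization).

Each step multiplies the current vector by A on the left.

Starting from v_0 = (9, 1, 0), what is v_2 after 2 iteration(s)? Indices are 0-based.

v_2 = (10, 8, 4)

v_0 = (9, 1, 0).
v_1 = A·v_0 = (6, 7, 8).
v_2 = A·v_1 = (10, 8, 4).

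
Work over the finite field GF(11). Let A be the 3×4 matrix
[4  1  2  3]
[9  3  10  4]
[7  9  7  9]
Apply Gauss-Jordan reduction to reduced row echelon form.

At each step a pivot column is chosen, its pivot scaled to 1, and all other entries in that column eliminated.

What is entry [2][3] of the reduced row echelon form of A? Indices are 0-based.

M[2][3] = 5

step 1: normalize row 0 (÷4) = (1, 3, 6, 9)
  row 1: subtract 9×row0 = (0, 9, 0, 0)
  row 2: subtract 7×row0 = (0, 10, 9, 1)
step 2: normalize row 1 (÷9) = (0, 1, 0, 0)
  row 0: subtract 3×row1 = (1, 0, 6, 9)
  row 2: subtract 10×row1 = (0, 0, 9, 1)
step 3: normalize row 2 (÷9) = (0, 0, 1, 5)
  row 0: subtract 6×row2 = (1, 0, 0, 1)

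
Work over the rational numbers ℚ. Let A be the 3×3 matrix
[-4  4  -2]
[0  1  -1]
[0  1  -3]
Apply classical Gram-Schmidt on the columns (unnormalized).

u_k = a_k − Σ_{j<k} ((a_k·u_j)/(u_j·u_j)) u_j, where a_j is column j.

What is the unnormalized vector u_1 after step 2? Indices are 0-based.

Step 1: u_0 = a_0 = (-4, 0, 0).
Step 2: u_1 = a_1 − (-1)·u_0 = (0, 1, 1).

u_1 = (0, 1, 1)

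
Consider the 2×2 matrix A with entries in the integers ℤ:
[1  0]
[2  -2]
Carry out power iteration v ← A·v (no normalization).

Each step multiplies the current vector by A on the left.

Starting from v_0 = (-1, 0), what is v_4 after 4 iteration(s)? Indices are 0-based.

v_0 = (-1, 0).
v_1 = A·v_0 = (-1, -2).
v_2 = A·v_1 = (-1, 2).
v_3 = A·v_2 = (-1, -6).
v_4 = A·v_3 = (-1, 10).

v_4 = (-1, 10)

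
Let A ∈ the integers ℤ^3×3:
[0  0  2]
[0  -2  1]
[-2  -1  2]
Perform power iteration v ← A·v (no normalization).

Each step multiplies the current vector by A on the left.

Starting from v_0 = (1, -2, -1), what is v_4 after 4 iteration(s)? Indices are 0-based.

v_0 = (1, -2, -1).
v_1 = A·v_0 = (-2, 3, -2).
v_2 = A·v_1 = (-4, -8, -3).
v_3 = A·v_2 = (-6, 13, 10).
v_4 = A·v_3 = (20, -16, 19).

v_4 = (20, -16, 19)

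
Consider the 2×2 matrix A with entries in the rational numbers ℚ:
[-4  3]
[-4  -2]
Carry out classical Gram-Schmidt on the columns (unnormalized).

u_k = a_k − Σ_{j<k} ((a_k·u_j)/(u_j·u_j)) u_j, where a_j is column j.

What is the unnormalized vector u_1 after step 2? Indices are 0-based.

Step 1: u_0 = a_0 = (-4, -4).
Step 2: u_1 = a_1 − (-1/8)·u_0 = (5/2, -5/2).

u_1 = (5/2, -5/2)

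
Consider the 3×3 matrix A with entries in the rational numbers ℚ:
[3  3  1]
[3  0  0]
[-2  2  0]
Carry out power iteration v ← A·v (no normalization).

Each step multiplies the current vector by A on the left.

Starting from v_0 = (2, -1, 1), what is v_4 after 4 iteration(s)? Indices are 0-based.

v_0 = (2, -1, 1).
v_1 = A·v_0 = (4, 6, -6).
v_2 = A·v_1 = (24, 12, 4).
v_3 = A·v_2 = (112, 72, -24).
v_4 = A·v_3 = (528, 336, -80).

v_4 = (528, 336, -80)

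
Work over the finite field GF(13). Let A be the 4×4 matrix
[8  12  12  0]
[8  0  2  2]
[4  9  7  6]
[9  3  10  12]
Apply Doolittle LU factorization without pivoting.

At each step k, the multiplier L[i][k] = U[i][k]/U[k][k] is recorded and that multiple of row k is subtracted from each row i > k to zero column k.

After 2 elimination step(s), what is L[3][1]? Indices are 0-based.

[col 0] pivot 8
  R1 -= 1*R0 → (0, 1, 3, 2)  (L[1][0] := 1)
  R2 -= 7*R0 → (0, 3, 1, 6)  (L[2][0] := 7)
  R3 -= 6*R0 → (0, 9, 3, 12)  (L[3][0] := 6)
[col 1] pivot 1
  R2 -= 3*R1 → (0, 0, 5, 0)  (L[2][1] := 3)
  R3 -= 9*R1 → (0, 0, 2, 7)  (L[3][1] := 9)

L[3][1] = 9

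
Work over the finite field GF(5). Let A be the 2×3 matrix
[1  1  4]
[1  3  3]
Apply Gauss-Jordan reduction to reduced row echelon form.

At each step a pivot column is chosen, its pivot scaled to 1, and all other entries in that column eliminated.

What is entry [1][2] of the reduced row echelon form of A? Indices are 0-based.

M[1][2] = 2

pivot(0,0)=1: scale R0 → (1, 1, 4)
  clear (1,0): R1 −= (1)R0 → (0, 2, 4)
pivot(1,1)=2: scale R1 → (0, 1, 2)
  clear (0,1): R0 −= (1)R1 → (1, 0, 2)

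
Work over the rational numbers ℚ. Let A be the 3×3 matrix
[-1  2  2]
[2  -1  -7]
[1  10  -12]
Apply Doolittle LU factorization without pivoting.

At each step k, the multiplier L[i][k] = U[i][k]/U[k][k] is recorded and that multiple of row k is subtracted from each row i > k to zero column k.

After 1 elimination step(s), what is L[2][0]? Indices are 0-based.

Step 1: pivot at (0,0) is -1.
  row1 ← row1 − (-2)·row0  ⇒  L[1][0]=-2, U row1=(0, 3, -3)
  row2 ← row2 − (-1)·row0  ⇒  L[2][0]=-1, U row2=(0, 12, -10)

L[2][0] = -1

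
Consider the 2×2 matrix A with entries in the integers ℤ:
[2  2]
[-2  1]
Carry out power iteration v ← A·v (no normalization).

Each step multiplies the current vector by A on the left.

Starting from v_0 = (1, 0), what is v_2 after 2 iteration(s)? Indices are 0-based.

v_0 = (1, 0).
v_1 = A·v_0 = (2, -2).
v_2 = A·v_1 = (0, -6).

v_2 = (0, -6)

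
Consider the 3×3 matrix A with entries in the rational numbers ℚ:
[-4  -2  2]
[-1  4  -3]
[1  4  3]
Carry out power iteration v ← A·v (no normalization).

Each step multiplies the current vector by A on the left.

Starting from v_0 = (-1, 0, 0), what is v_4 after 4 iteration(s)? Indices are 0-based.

v_0 = (-1, 0, 0).
v_1 = A·v_0 = (4, 1, -1).
v_2 = A·v_1 = (-20, 3, 5).
v_3 = A·v_2 = (84, 17, 7).
v_4 = A·v_3 = (-356, -37, 173).

v_4 = (-356, -37, 173)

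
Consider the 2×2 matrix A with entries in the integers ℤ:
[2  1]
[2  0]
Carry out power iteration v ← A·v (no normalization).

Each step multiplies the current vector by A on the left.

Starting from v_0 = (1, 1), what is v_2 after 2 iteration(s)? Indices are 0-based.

v_2 = (8, 6)

v_0 = (1, 1).
v_1 = A·v_0 = (3, 2).
v_2 = A·v_1 = (8, 6).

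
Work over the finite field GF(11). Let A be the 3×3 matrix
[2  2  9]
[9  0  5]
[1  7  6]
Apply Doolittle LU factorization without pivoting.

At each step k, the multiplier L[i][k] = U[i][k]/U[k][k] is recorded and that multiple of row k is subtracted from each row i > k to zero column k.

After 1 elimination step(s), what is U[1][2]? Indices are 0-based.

U[1][2] = 3

Step 1: pivot at (0,0) is 2.
  row1 ← row1 − (10)·row0  ⇒  L[1][0]=10, U row1=(0, 2, 3)
  row2 ← row2 − (6)·row0  ⇒  L[2][0]=6, U row2=(0, 6, 7)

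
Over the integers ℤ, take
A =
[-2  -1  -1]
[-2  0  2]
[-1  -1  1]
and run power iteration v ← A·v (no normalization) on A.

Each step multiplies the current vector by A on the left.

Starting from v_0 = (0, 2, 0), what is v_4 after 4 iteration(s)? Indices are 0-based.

v_4 = (42, 12, 18)

v_0 = (0, 2, 0).
v_1 = A·v_0 = (-2, 0, -2).
v_2 = A·v_1 = (6, 0, 0).
v_3 = A·v_2 = (-12, -12, -6).
v_4 = A·v_3 = (42, 12, 18).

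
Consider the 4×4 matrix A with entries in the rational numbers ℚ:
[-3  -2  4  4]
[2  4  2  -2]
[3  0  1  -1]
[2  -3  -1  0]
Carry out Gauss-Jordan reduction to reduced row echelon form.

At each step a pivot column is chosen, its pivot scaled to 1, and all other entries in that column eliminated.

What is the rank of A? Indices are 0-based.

[1] R0 /= -3  ⇒  (1, 2/3, -4/3, -4/3)
     R1 -= 2·R0  ⇒  (0, 8/3, 14/3, 2/3)
     R2 -= 3·R0  ⇒  (0, -2, 5, 3)
     R3 -= 2·R0  ⇒  (0, -13/3, 5/3, 8/3)
[2] R1 /= 8/3  ⇒  (0, 1, 7/4, 1/4)
     R0 -= 2/3·R1  ⇒  (1, 0, -5/2, -3/2)
     R2 -= -2·R1  ⇒  (0, 0, 17/2, 7/2)
     R3 -= -13/3·R1  ⇒  (0, 0, 37/4, 15/4)
[3] R2 /= 17/2  ⇒  (0, 0, 1, 7/17)
     R0 -= -5/2·R2  ⇒  (1, 0, 0, -8/17)
     R1 -= 7/4·R2  ⇒  (0, 1, 0, -8/17)
     R3 -= 37/4·R2  ⇒  (0, 0, 0, -1/17)
[4] R3 /= -1/17  ⇒  (0, 0, 0, 1)
     R0 -= -8/17·R3  ⇒  (1, 0, 0, 0)
     R1 -= -8/17·R3  ⇒  (0, 1, 0, 0)
     R2 -= 7/17·R3  ⇒  (0, 0, 1, 0)

rank = 4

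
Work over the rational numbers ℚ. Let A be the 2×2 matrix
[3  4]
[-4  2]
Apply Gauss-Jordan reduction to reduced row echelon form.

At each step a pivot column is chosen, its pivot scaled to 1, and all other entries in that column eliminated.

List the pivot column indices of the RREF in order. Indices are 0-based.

step 1: normalize row 0 (÷3) = (1, 4/3)
  row 1: subtract -4×row0 = (0, 22/3)
step 2: normalize row 1 (÷22/3) = (0, 1)
  row 0: subtract 4/3×row1 = (1, 0)

pivot columns: 0, 1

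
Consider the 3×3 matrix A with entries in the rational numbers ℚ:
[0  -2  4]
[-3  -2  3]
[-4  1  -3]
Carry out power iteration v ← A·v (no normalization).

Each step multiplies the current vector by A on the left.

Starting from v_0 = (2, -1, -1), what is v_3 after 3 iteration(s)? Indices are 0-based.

v_3 = (72, 83, -15)

v_0 = (2, -1, -1).
v_1 = A·v_0 = (-2, -7, -6).
v_2 = A·v_1 = (-10, 2, 19).
v_3 = A·v_2 = (72, 83, -15).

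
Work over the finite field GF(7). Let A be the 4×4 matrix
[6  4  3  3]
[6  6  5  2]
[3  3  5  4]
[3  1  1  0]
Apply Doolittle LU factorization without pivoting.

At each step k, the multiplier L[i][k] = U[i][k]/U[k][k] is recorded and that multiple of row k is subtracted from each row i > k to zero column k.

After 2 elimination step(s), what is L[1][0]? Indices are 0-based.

L[1][0] = 1

Step 1: pivot at (0,0) is 6.
  row1 ← row1 − (1)·row0  ⇒  L[1][0]=1, U row1=(0, 2, 2, 6)
  row2 ← row2 − (4)·row0  ⇒  L[2][0]=4, U row2=(0, 1, 0, 6)
  row3 ← row3 − (4)·row0  ⇒  L[3][0]=4, U row3=(0, 6, 3, 2)
Step 2: pivot at (1,1) is 2.
  row2 ← row2 − (4)·row1  ⇒  L[2][1]=4, U row2=(0, 0, 6, 3)
  row3 ← row3 − (3)·row1  ⇒  L[3][1]=3, U row3=(0, 0, 4, 5)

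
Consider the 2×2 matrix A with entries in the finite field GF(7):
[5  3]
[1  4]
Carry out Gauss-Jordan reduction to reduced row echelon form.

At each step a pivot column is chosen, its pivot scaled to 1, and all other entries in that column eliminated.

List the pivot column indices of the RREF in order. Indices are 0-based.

pivot columns: 0, 1

step 1: normalize row 0 (÷5) = (1, 2)
  row 1: subtract 1×row0 = (0, 2)
step 2: normalize row 1 (÷2) = (0, 1)
  row 0: subtract 2×row1 = (1, 0)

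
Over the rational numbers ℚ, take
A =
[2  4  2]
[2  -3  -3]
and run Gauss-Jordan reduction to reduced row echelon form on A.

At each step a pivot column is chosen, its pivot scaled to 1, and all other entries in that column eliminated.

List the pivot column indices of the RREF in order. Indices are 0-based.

pivot(0,0)=2: scale R0 → (1, 2, 1)
  clear (1,0): R1 −= (2)R0 → (0, -7, -5)
pivot(1,1)=-7: scale R1 → (0, 1, 5/7)
  clear (0,1): R0 −= (2)R1 → (1, 0, -3/7)

pivot columns: 0, 1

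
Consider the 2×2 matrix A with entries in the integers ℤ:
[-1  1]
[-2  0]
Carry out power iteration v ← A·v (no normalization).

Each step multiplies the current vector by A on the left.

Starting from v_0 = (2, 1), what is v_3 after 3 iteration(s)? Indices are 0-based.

v_3 = (5, 6)

v_0 = (2, 1).
v_1 = A·v_0 = (-1, -4).
v_2 = A·v_1 = (-3, 2).
v_3 = A·v_2 = (5, 6).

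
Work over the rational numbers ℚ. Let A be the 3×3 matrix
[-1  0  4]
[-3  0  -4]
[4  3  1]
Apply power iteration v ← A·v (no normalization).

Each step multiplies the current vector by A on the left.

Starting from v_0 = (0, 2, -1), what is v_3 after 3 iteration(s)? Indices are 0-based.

v_0 = (0, 2, -1).
v_1 = A·v_0 = (-4, 4, 5).
v_2 = A·v_1 = (24, -8, 1).
v_3 = A·v_2 = (-20, -76, 73).

v_3 = (-20, -76, 73)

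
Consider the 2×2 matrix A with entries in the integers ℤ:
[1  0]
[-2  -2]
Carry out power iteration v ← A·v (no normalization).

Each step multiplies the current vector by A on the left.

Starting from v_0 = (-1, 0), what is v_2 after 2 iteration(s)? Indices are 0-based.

v_0 = (-1, 0).
v_1 = A·v_0 = (-1, 2).
v_2 = A·v_1 = (-1, -2).

v_2 = (-1, -2)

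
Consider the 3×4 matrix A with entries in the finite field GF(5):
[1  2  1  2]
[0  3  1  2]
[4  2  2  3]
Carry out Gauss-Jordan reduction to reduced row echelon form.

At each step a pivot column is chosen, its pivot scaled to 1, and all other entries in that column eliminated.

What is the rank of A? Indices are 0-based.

step 1: normalize row 0 (÷1) = (1, 2, 1, 2)
  row 2: subtract 4×row0 = (0, 4, 3, 0)
step 2: normalize row 1 (÷3) = (0, 1, 2, 4)
  row 0: subtract 2×row1 = (1, 0, 2, 4)
  row 2: subtract 4×row1 = (0, 0, 0, 4)
skip col 2 (zero from row 2)
step 3: normalize row 2 (÷4) = (0, 0, 0, 1)
  row 0: subtract 4×row2 = (1, 0, 2, 0)
  row 1: subtract 4×row2 = (0, 1, 2, 0)

rank = 3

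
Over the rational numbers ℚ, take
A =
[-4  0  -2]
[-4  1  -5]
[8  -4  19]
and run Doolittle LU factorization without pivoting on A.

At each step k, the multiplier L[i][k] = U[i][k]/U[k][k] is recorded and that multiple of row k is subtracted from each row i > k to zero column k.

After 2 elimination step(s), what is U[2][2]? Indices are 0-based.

Step 1: pivot at (0,0) is -4.
  row1 ← row1 − (1)·row0  ⇒  L[1][0]=1, U row1=(0, 1, -3)
  row2 ← row2 − (-2)·row0  ⇒  L[2][0]=-2, U row2=(0, -4, 15)
Step 2: pivot at (1,1) is 1.
  row2 ← row2 − (-4)·row1  ⇒  L[2][1]=-4, U row2=(0, 0, 3)

U[2][2] = 3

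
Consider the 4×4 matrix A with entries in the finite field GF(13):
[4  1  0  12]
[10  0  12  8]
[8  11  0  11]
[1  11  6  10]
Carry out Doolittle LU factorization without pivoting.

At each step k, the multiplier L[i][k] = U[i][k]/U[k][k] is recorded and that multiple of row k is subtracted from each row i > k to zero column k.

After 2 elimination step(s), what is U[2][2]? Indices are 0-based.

Step 1: pivot at (0,0) is 4.
  row1 ← row1 − (9)·row0  ⇒  L[1][0]=9, U row1=(0, 4, 12, 4)
  row2 ← row2 − (2)·row0  ⇒  L[2][0]=2, U row2=(0, 9, 0, 0)
  row3 ← row3 − (10)·row0  ⇒  L[3][0]=10, U row3=(0, 1, 6, 7)
Step 2: pivot at (1,1) is 4.
  row2 ← row2 − (12)·row1  ⇒  L[2][1]=12, U row2=(0, 0, 12, 4)
  row3 ← row3 − (10)·row1  ⇒  L[3][1]=10, U row3=(0, 0, 3, 6)

U[2][2] = 12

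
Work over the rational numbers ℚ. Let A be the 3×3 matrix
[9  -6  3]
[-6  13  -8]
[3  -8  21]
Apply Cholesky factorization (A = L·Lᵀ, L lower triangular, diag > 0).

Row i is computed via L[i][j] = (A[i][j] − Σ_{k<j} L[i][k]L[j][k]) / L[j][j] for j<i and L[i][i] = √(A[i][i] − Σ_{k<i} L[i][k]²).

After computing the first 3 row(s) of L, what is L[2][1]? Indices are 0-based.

Step 1: L[0][0] = √(9) = 3.
  L[1][0] = (-6) / L[0][0] = -2.
Step 2: L[1][1] = √(9) = 3.
  L[2][0] = (3) / L[0][0] = 1.
  L[2][1] = (-6) / L[1][1] = -2.
Step 3: L[2][2] = √(16) = 4.

L[2][1] = -2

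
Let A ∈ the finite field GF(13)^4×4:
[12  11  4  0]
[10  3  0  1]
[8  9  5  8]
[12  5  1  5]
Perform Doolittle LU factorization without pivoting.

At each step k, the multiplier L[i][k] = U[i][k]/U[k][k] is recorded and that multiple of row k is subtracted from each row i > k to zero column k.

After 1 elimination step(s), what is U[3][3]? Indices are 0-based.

U[3][3] = 5

[col 0] pivot 12
  R1 -= 3*R0 → (0, 9, 1, 1)  (L[1][0] := 3)
  R2 -= 5*R0 → (0, 6, 11, 8)  (L[2][0] := 5)
  R3 -= 1*R0 → (0, 7, 10, 5)  (L[3][0] := 1)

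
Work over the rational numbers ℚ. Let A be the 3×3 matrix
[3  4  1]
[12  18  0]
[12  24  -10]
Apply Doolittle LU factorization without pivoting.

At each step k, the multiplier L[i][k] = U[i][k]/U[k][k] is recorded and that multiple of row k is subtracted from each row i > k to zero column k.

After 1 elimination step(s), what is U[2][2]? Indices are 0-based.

U[2][2] = -14

[col 0] pivot 3
  R1 -= 4*R0 → (0, 2, -4)  (L[1][0] := 4)
  R2 -= 4*R0 → (0, 8, -14)  (L[2][0] := 4)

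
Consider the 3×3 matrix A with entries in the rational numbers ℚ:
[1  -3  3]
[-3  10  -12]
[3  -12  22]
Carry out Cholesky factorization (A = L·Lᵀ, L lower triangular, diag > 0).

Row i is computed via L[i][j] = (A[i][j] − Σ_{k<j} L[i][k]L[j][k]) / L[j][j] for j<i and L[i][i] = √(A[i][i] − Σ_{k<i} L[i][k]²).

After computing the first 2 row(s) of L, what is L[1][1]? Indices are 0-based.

L[1][1] = 1

Step 1: L[0][0] = √(1) = 1.
  L[1][0] = (-3) / L[0][0] = -3.
Step 2: L[1][1] = √(1) = 1.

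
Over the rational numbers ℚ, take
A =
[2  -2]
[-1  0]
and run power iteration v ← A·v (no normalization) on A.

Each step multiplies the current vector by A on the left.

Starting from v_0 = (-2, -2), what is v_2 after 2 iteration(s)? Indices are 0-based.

v_0 = (-2, -2).
v_1 = A·v_0 = (0, 2).
v_2 = A·v_1 = (-4, 0).

v_2 = (-4, 0)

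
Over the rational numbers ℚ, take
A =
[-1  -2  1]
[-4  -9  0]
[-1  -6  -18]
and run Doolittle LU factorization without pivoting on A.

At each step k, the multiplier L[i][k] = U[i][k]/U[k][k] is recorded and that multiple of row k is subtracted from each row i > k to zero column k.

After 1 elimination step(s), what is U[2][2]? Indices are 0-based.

[col 0] pivot -1
  R1 -= 4*R0 → (0, -1, -4)  (L[1][0] := 4)
  R2 -= 1*R0 → (0, -4, -19)  (L[2][0] := 1)

U[2][2] = -19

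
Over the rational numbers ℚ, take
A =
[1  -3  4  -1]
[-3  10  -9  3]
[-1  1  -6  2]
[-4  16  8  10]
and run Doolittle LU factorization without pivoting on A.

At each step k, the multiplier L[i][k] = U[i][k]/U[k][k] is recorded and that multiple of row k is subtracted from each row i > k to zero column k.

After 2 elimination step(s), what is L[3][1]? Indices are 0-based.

L[3][1] = 4

k=0: U[0][0]=1
  eliminate (1,0): mult=-3, new row 1: (0, 1, 3, 0); set L[1][0]=-3
  eliminate (2,0): mult=-1, new row 2: (0, -2, -2, 1); set L[2][0]=-1
  eliminate (3,0): mult=-4, new row 3: (0, 4, 24, 6); set L[3][0]=-4
k=1: U[1][1]=1
  eliminate (2,1): mult=-2, new row 2: (0, 0, 4, 1); set L[2][1]=-2
  eliminate (3,1): mult=4, new row 3: (0, 0, 12, 6); set L[3][1]=4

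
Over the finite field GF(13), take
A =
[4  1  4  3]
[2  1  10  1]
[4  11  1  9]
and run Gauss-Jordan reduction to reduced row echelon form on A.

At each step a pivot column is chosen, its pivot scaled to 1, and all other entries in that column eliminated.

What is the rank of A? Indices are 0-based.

rank = 3

step 1: normalize row 0 (÷4) = (1, 10, 1, 4)
  row 1: subtract 2×row0 = (0, 7, 8, 6)
  row 2: subtract 4×row0 = (0, 10, 10, 6)
step 2: normalize row 1 (÷7) = (0, 1, 3, 12)
  row 0: subtract 10×row1 = (1, 0, 10, 1)
  row 2: subtract 10×row1 = (0, 0, 6, 3)
step 3: normalize row 2 (÷6) = (0, 0, 1, 7)
  row 0: subtract 10×row2 = (1, 0, 0, 9)
  row 1: subtract 3×row2 = (0, 1, 0, 4)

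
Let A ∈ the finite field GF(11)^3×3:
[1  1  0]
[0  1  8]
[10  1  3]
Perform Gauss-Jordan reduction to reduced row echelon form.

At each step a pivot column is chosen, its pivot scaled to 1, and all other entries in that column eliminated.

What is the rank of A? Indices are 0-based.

pivot(0,0)=1: scale R0 → (1, 1, 0)
  clear (2,0): R2 −= (10)R0 → (0, 2, 3)
pivot(1,1)=1: scale R1 → (0, 1, 8)
  clear (0,1): R0 −= (1)R1 → (1, 0, 3)
  clear (2,1): R2 −= (2)R1 → (0, 0, 9)
pivot(2,2)=9: scale R2 → (0, 0, 1)
  clear (0,2): R0 −= (3)R2 → (1, 0, 0)
  clear (1,2): R1 −= (8)R2 → (0, 1, 0)

rank = 3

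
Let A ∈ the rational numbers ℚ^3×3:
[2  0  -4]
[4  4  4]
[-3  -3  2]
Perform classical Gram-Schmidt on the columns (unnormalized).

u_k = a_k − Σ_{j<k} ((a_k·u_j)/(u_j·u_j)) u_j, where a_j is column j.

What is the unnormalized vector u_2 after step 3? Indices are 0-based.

Step 1: u_0 = a_0 = (2, 4, -3).
Step 2: u_1 = a_1 − (25/29)·u_0 = (-50/29, 16/29, -12/29).
Step 3: u_2 = a_2 − (2/29)·u_0 − (12/5)·u_1 = (0, 12/5, 16/5).

u_2 = (0, 12/5, 16/5)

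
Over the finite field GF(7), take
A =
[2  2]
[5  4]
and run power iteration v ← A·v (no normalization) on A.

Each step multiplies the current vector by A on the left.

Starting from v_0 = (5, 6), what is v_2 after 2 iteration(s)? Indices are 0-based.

v_2 = (2, 5)

v_0 = (5, 6).
v_1 = A·v_0 = (1, 0).
v_2 = A·v_1 = (2, 5).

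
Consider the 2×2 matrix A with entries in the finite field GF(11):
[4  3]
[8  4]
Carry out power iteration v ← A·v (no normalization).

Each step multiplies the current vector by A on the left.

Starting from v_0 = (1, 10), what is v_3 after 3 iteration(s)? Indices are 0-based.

v_3 = (4, 4)

v_0 = (1, 10).
v_1 = A·v_0 = (1, 4).
v_2 = A·v_1 = (5, 2).
v_3 = A·v_2 = (4, 4).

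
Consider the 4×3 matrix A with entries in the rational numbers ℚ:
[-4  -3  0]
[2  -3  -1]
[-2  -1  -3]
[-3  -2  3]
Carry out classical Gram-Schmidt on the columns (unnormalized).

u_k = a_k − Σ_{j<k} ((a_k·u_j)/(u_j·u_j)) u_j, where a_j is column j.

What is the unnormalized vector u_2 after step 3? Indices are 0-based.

u_2 = (-250/563, -123/563, -1849/563, 1484/563)

Step 1: u_0 = a_0 = (-4, 2, -2, -3).
Step 2: u_1 = a_1 − (14/33)·u_0 = (-43/33, -127/33, -5/33, -8/11).
Step 3: u_2 = a_2 − (-5/33)·u_0 − (70/563)·u_1 = (-250/563, -123/563, -1849/563, 1484/563).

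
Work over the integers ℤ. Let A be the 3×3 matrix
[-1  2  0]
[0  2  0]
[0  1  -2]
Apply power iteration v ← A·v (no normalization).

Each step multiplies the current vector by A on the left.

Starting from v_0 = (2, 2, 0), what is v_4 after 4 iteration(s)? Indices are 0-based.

v_4 = (22, 32, 0)

v_0 = (2, 2, 0).
v_1 = A·v_0 = (2, 4, 2).
v_2 = A·v_1 = (6, 8, 0).
v_3 = A·v_2 = (10, 16, 8).
v_4 = A·v_3 = (22, 32, 0).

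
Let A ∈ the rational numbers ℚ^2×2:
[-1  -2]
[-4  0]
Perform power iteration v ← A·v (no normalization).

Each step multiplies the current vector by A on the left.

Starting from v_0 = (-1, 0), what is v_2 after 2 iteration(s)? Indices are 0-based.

v_2 = (-9, -4)

v_0 = (-1, 0).
v_1 = A·v_0 = (1, 4).
v_2 = A·v_1 = (-9, -4).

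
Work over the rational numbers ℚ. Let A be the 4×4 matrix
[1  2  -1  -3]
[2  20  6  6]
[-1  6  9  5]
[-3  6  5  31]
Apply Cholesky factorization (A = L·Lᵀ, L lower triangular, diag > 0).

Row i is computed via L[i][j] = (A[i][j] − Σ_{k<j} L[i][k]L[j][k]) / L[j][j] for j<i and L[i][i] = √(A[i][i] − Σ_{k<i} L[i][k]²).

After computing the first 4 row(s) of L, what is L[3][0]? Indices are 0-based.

L[3][0] = -3

Step 1: L[0][0] = √(1) = 1.
  L[1][0] = (2) / L[0][0] = 2.
Step 2: L[1][1] = √(16) = 4.
  L[2][0] = (-1) / L[0][0] = -1.
  L[2][1] = (8) / L[1][1] = 2.
Step 3: L[2][2] = √(4) = 2.
  L[3][0] = (-3) / L[0][0] = -3.
  L[3][1] = (12) / L[1][1] = 3.
  L[3][2] = (-4) / L[2][2] = -2.
Step 4: L[3][3] = √(9) = 3.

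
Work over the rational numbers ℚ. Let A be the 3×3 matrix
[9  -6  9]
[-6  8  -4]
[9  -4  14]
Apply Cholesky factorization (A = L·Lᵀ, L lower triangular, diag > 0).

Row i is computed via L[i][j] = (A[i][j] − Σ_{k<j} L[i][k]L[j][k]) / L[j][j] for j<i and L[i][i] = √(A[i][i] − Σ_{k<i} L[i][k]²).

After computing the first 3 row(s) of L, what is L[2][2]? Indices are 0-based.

Step 1: L[0][0] = √(9) = 3.
  L[1][0] = (-6) / L[0][0] = -2.
Step 2: L[1][1] = √(4) = 2.
  L[2][0] = (9) / L[0][0] = 3.
  L[2][1] = (2) / L[1][1] = 1.
Step 3: L[2][2] = √(4) = 2.

L[2][2] = 2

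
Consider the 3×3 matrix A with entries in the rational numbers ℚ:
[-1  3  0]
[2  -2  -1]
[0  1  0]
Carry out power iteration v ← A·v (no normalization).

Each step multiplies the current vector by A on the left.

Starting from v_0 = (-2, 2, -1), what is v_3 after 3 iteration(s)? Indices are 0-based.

v_0 = (-2, 2, -1).
v_1 = A·v_0 = (8, -7, 2).
v_2 = A·v_1 = (-29, 28, -7).
v_3 = A·v_2 = (113, -107, 28).

v_3 = (113, -107, 28)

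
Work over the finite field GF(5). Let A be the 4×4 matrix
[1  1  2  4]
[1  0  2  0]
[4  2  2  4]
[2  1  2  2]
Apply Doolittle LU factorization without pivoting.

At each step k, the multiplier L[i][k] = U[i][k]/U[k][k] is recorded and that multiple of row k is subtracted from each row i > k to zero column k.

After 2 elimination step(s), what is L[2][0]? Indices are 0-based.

k=0: U[0][0]=1
  eliminate (1,0): mult=1, new row 1: (0, 4, 0, 1); set L[1][0]=1
  eliminate (2,0): mult=4, new row 2: (0, 3, 4, 3); set L[2][0]=4
  eliminate (3,0): mult=2, new row 3: (0, 4, 3, 4); set L[3][0]=2
k=1: U[1][1]=4
  eliminate (2,1): mult=2, new row 2: (0, 0, 4, 1); set L[2][1]=2
  eliminate (3,1): mult=1, new row 3: (0, 0, 3, 3); set L[3][1]=1

L[2][0] = 4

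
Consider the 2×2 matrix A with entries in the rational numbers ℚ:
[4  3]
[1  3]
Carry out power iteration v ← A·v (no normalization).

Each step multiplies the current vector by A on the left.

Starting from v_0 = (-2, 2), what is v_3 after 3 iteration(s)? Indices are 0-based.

v_0 = (-2, 2).
v_1 = A·v_0 = (-2, 4).
v_2 = A·v_1 = (4, 10).
v_3 = A·v_2 = (46, 34).

v_3 = (46, 34)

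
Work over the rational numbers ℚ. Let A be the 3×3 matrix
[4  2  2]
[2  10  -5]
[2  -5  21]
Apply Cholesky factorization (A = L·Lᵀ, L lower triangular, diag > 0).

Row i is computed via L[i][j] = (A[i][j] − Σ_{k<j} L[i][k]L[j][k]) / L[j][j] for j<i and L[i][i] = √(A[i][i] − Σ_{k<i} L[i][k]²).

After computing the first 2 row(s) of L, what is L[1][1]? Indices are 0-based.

Step 1: L[0][0] = √(4) = 2.
  L[1][0] = (2) / L[0][0] = 1.
Step 2: L[1][1] = √(9) = 3.

L[1][1] = 3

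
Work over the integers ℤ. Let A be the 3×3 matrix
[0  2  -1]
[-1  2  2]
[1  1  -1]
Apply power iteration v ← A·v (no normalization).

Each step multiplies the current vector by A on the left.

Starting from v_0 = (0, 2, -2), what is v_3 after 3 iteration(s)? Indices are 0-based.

v_0 = (0, 2, -2).
v_1 = A·v_0 = (6, 0, 4).
v_2 = A·v_1 = (-4, 2, 2).
v_3 = A·v_2 = (2, 12, -4).

v_3 = (2, 12, -4)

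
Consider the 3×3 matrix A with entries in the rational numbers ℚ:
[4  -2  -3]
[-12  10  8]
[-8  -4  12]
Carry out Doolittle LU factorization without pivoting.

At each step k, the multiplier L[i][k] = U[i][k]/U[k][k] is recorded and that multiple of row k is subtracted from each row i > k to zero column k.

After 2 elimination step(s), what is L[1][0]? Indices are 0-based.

L[1][0] = -3

Step 1: pivot at (0,0) is 4.
  row1 ← row1 − (-3)·row0  ⇒  L[1][0]=-3, U row1=(0, 4, -1)
  row2 ← row2 − (-2)·row0  ⇒  L[2][0]=-2, U row2=(0, -8, 6)
Step 2: pivot at (1,1) is 4.
  row2 ← row2 − (-2)·row1  ⇒  L[2][1]=-2, U row2=(0, 0, 4)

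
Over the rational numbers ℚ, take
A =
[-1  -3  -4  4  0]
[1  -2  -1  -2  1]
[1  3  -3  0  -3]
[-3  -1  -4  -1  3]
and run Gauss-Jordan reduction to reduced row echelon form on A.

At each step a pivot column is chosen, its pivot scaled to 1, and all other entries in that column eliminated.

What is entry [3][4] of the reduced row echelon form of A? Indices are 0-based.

M[3][4] = -23/49

pivot(0,0)=-1: scale R0 → (1, 3, 4, -4, 0)
  clear (1,0): R1 −= (1)R0 → (0, -5, -5, 2, 1)
  clear (2,0): R2 −= (1)R0 → (0, 0, -7, 4, -3)
  clear (3,0): R3 −= (-3)R0 → (0, 8, 8, -13, 3)
pivot(1,1)=-5: scale R1 → (0, 1, 1, -2/5, -1/5)
  clear (0,1): R0 −= (3)R1 → (1, 0, 1, -14/5, 3/5)
  clear (3,1): R3 −= (8)R1 → (0, 0, 0, -49/5, 23/5)
pivot(2,2)=-7: scale R2 → (0, 0, 1, -4/7, 3/7)
  clear (0,2): R0 −= (1)R2 → (1, 0, 0, -78/35, 6/35)
  clear (1,2): R1 −= (1)R2 → (0, 1, 0, 6/35, -22/35)
pivot(3,3)=-49/5: scale R3 → (0, 0, 0, 1, -23/49)
  clear (0,3): R0 −= (-78/35)R3 → (1, 0, 0, 0, -300/343)
  clear (1,3): R1 −= (6/35)R3 → (0, 1, 0, 0, -188/343)
  clear (2,3): R2 −= (-4/7)R3 → (0, 0, 1, 0, 55/343)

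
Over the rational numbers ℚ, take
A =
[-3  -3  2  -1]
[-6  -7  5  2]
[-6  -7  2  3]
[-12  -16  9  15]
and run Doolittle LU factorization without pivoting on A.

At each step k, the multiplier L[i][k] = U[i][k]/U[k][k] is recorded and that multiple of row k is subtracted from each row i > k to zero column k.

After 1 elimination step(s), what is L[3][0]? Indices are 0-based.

L[3][0] = 4

k=0: U[0][0]=-3
  eliminate (1,0): mult=2, new row 1: (0, -1, 1, 4); set L[1][0]=2
  eliminate (2,0): mult=2, new row 2: (0, -1, -2, 5); set L[2][0]=2
  eliminate (3,0): mult=4, new row 3: (0, -4, 1, 19); set L[3][0]=4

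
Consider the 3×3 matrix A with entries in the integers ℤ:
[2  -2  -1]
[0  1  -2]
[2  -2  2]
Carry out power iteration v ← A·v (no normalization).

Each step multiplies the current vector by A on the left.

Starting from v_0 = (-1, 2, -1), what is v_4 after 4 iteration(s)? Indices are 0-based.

v_4 = (-100, 344, -484)

v_0 = (-1, 2, -1).
v_1 = A·v_0 = (-5, 4, -8).
v_2 = A·v_1 = (-10, 20, -34).
v_3 = A·v_2 = (-26, 88, -128).
v_4 = A·v_3 = (-100, 344, -484).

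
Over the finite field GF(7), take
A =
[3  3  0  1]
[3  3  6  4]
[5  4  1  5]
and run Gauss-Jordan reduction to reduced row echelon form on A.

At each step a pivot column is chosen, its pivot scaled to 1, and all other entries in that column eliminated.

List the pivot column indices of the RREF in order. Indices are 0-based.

pivot columns: 0, 1, 2

step 1: normalize row 0 (÷3) = (1, 1, 0, 5)
  row 1: subtract 3×row0 = (0, 0, 6, 3)
  row 2: subtract 5×row0 = (0, 6, 1, 1)
step 2: exchange rows 1,2
step 2: normalize row 1 (÷6) = (0, 1, 6, 6)
  row 0: subtract 1×row1 = (1, 0, 1, 6)
step 3: normalize row 2 (÷6) = (0, 0, 1, 4)
  row 0: subtract 1×row2 = (1, 0, 0, 2)
  row 1: subtract 6×row2 = (0, 1, 0, 3)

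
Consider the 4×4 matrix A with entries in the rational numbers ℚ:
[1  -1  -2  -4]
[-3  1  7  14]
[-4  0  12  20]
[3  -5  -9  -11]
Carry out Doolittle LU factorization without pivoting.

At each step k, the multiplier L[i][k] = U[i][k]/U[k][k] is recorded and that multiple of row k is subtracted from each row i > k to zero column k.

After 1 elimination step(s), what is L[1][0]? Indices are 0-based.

Step 1: pivot at (0,0) is 1.
  row1 ← row1 − (-3)·row0  ⇒  L[1][0]=-3, U row1=(0, -2, 1, 2)
  row2 ← row2 − (-4)·row0  ⇒  L[2][0]=-4, U row2=(0, -4, 4, 4)
  row3 ← row3 − (3)·row0  ⇒  L[3][0]=3, U row3=(0, -2, -3, 1)

L[1][0] = -3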